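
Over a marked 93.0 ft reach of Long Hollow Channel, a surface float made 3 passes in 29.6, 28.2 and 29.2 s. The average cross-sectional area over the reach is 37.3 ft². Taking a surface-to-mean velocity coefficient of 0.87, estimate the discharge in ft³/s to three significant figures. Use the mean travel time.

104 ft³/s

t̄ = (29.6 + 28.2 + 29.2) / 3 = 29 s
v_surface = L / t̄ = 93.0 / 29 = 3.207 ft/s
v_mean = 0.87 × 3.207 = 2.790 ft/s
Q = A × v_mean = 37.3 × 2.790 = 104.1 ft³/s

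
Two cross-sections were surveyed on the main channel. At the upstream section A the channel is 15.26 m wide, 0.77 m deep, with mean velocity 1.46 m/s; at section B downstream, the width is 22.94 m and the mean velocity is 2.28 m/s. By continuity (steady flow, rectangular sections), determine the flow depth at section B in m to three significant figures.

Q = A₁V₁ = (15.26×0.77) × 1.46 = 17.16 m³/s
d₂ = Q/(b₂ V₂) = 17.16/(22.94×2.28) = 0.3280 m

0.328 m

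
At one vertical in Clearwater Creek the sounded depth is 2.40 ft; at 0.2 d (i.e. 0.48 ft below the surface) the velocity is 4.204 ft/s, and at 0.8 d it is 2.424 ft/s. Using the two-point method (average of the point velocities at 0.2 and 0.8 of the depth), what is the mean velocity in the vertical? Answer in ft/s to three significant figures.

3.31 ft/s

v̄ = (4.204 + 2.424) / 2 = 3.314 ft/s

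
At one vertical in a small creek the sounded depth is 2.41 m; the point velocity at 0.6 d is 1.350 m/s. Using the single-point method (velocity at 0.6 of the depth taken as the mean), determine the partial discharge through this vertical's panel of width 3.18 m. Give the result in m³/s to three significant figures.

10.3 m³/s

v̄ = v₀.₆ = 1.350 m/s
q = v̄ × d × w = 1.350 × 2.41 × 3.18 = 10.35 m³/s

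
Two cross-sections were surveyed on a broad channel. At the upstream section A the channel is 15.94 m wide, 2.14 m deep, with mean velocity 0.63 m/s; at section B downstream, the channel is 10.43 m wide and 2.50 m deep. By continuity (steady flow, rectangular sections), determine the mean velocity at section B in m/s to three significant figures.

Q = A₁V₁ = (15.94×2.14) × 0.63 = 21.49 m³/s
A₂ = 10.43 × 2.50 = 26.08 m²
V₂ = Q/A₂ = 21.49/26.08 = 0.8242 m/s

0.824 m/s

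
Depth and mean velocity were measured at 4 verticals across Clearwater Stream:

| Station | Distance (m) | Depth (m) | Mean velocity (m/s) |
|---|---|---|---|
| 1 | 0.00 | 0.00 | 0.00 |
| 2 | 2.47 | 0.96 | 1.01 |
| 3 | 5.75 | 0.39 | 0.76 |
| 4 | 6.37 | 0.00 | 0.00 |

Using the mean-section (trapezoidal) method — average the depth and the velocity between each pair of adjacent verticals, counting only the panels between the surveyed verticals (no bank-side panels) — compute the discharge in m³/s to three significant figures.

Panel 1-2: Δb = 2.47 m, d̄ = (0.00+0.96)/2 = 0.48, v̄ = (0.00+1.01)/2 = 0.505 → q = 2.47×0.48×0.505 = 0.5987 m³/s
Panel 2-3: Δb = 3.28 m, d̄ = (0.96+0.39)/2 = 0.675, v̄ = (1.01+0.76)/2 = 0.885 → q = 3.28×0.675×0.885 = 1.959 m³/s
Panel 3-4: Δb = 0.62 m, d̄ = (0.39+0.00)/2 = 0.195, v̄ = (0.76+0.00)/2 = 0.38 → q = 0.62×0.195×0.38 = 0.04594 m³/s
Q = Σ q = 2.604 m³/s

2.60 m³/s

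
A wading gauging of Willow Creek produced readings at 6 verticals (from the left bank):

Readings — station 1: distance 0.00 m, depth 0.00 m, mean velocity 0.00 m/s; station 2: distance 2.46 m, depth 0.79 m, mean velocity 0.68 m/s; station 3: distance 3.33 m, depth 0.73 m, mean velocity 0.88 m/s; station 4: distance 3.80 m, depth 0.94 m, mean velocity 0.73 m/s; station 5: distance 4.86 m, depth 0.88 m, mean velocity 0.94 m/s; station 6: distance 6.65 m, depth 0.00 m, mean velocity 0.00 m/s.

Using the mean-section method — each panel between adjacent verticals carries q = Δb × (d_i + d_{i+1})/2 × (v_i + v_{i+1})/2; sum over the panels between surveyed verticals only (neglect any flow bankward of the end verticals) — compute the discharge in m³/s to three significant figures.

2.34 m³/s

Panel 1-2: Δb = 2.46 m, d̄ = (0.00+0.79)/2 = 0.395, v̄ = (0.00+0.68)/2 = 0.34 → q = 2.46×0.395×0.34 = 0.3304 m³/s
Panel 2-3: Δb = 0.87 m, d̄ = (0.79+0.73)/2 = 0.76, v̄ = (0.68+0.88)/2 = 0.78 → q = 0.87×0.76×0.78 = 0.5157 m³/s
Panel 3-4: Δb = 0.47 m, d̄ = (0.73+0.94)/2 = 0.835, v̄ = (0.88+0.73)/2 = 0.805 → q = 0.47×0.835×0.805 = 0.3159 m³/s
Panel 4-5: Δb = 1.06 m, d̄ = (0.94+0.88)/2 = 0.91, v̄ = (0.73+0.94)/2 = 0.835 → q = 1.06×0.91×0.835 = 0.8054 m³/s
Panel 5-6: Δb = 1.79 m, d̄ = (0.88+0.00)/2 = 0.44, v̄ = (0.94+0.00)/2 = 0.47 → q = 1.79×0.44×0.47 = 0.3702 m³/s
Q = Σ q = 2.338 m³/s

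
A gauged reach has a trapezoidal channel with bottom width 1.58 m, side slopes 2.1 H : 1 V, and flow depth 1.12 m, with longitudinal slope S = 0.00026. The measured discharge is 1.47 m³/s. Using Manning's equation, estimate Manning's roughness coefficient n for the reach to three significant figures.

0.0362

A = (b + z·y)·y = (1.58 + 2.1×1.12)×1.12 = 4.404 m²
P = b + 2y√(1+z²) = 1.58 + 2×1.12×√(1+2.1²) = 6.790 m
R = A/P = 4.404/6.790 = 0.6486 m
n = (1/Q)·A·R^(2/3)·S^(1/2) = (1/1.47) × 4.404 × 0.7493 × 0.01612 = 0.03619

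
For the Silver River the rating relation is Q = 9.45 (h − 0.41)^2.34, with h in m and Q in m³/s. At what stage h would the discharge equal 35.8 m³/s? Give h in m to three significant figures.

2.18 m

h − h₀ = (Q/C)^(1/b) = (35.8/9.45)^(1/2.34) = 1.767 m
h = 0.41 + 1.767 = 2.177 m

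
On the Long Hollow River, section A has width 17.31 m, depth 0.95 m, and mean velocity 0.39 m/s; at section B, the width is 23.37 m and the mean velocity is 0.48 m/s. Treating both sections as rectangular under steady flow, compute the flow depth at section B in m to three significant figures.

Q = A₁V₁ = (17.31×0.95) × 0.39 = 6.413 m³/s
d₂ = Q/(b₂ V₂) = 6.413/(23.37×0.48) = 0.5717 m

0.572 m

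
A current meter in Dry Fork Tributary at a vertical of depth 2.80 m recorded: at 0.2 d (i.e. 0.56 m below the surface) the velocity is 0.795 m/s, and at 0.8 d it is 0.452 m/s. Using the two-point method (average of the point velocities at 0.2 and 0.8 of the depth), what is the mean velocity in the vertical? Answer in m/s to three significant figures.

0.624 m/s

v̄ = (0.795 + 0.452) / 2 = 0.6235 m/s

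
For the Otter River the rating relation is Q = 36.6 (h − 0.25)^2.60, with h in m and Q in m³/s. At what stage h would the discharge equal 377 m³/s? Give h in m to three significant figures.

2.70 m

h − h₀ = (Q/C)^(1/b) = (377/36.6)^(1/2.60) = 2.452 m
h = 0.25 + 2.452 = 2.702 m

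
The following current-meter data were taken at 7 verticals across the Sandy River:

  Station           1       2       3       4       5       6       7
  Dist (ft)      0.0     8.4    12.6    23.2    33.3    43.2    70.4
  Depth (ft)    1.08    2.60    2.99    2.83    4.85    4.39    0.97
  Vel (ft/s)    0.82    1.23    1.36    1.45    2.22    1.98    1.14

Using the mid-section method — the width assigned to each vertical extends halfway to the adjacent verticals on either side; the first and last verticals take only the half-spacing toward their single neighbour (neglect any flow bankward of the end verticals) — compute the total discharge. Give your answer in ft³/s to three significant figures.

w_1 = (8.4 − 0.0)/2 = 4.2 ft; q_1 = 0.82 × 1.08 × 4.2 = 3.720 ft³/s
w_2 = (12.6 − 0.0)/2 = 6.3 ft; q_2 = 1.23 × 2.60 × 6.3 = 20.15 ft³/s
w_3 = (23.2 − 8.4)/2 = 7.4 ft; q_3 = 1.36 × 2.99 × 7.4 = 30.09 ft³/s
w_4 = (33.3 − 12.6)/2 = 10.35 ft; q_4 = 1.45 × 2.83 × 10.35 = 42.47 ft³/s
w_5 = (43.2 − 23.2)/2 = 10 ft; q_5 = 2.22 × 4.85 × 10 = 107.7 ft³/s
w_6 = (70.4 − 33.3)/2 = 18.55 ft; q_6 = 1.98 × 4.39 × 18.55 = 161.2 ft³/s
w_7 = (70.4 − 43.2)/2 = 13.6 ft; q_7 = 1.14 × 0.97 × 13.6 = 15.04 ft³/s
Q = Σ qᵢ = 380.4 ft³/s

380 ft³/s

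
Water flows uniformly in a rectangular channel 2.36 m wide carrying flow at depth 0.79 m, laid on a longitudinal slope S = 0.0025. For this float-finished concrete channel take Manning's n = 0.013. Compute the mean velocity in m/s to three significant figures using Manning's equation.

A = b·y = 2.36 × 0.79 = 1.864 m²
P = b + 2y = 2.36 + 2×0.79 = 3.940 m
R = A/P = 1.864/3.940 = 0.4732 m
Q = (1/n)·A·R^(2/3)·S^(1/2) = (1/0.013) × 1.864 × 0.4732^(2/3) × 0.0025^(1/2) = 4.354 m³/s
V = Q/A = 4.354/1.864 = 2.336 m/s

2.34 m/s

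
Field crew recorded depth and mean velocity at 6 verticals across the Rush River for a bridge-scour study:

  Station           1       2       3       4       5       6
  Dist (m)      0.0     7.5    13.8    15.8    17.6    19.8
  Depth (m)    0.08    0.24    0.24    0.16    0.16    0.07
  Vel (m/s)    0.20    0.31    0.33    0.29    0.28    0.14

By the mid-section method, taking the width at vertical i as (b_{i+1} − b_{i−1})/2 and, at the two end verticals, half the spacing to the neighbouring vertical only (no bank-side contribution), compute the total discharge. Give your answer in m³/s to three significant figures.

w_1 = (7.5 − 0.0)/2 = 3.75 m; q_1 = 0.20 × 0.08 × 3.75 = 0.06000 m³/s
w_2 = (13.8 − 0.0)/2 = 6.9 m; q_2 = 0.31 × 0.24 × 6.9 = 0.5134 m³/s
w_3 = (15.8 − 7.5)/2 = 4.15 m; q_3 = 0.33 × 0.24 × 4.15 = 0.3287 m³/s
w_4 = (17.6 − 13.8)/2 = 1.9 m; q_4 = 0.29 × 0.16 × 1.9 = 0.08816 m³/s
w_5 = (19.8 − 15.8)/2 = 2 m; q_5 = 0.28 × 0.16 × 2 = 0.08960 m³/s
w_6 = (19.8 − 17.6)/2 = 1.1 m; q_6 = 0.14 × 0.07 × 1.1 = 0.01078 m³/s
Q = Σ qᵢ = 1.091 m³/s

1.09 m³/s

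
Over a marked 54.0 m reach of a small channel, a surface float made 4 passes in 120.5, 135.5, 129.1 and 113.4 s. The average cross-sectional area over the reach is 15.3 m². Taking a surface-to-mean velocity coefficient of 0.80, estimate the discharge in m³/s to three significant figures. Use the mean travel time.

t̄ = (120.5 + 135.5 + 129.1 + 113.4) / 4 = 124.625 s
v_surface = L / t̄ = 54.0 / 124.625 = 0.4333 m/s
v_mean = 0.80 × 0.4333 = 0.3466 m/s
Q = A × v_mean = 15.3 × 0.3466 = 5.304 m³/s

5.30 m³/s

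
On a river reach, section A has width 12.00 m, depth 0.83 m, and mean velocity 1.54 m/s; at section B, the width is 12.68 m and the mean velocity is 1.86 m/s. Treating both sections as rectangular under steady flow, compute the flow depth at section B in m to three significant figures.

Q = A₁V₁ = (12.00×0.83) × 1.54 = 15.34 m³/s
d₂ = Q/(b₂ V₂) = 15.34/(12.68×1.86) = 0.6504 m

0.650 m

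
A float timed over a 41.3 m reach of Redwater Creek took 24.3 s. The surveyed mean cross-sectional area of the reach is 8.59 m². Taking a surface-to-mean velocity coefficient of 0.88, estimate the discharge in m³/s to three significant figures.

12.8 m³/s

v_surface = L / t̄ = 41.3 / 24.3 = 1.700 m/s
v_mean = 0.88 × 1.700 = 1.496 m/s
Q = A × v_mean = 8.59 × 1.496 = 12.85 m³/s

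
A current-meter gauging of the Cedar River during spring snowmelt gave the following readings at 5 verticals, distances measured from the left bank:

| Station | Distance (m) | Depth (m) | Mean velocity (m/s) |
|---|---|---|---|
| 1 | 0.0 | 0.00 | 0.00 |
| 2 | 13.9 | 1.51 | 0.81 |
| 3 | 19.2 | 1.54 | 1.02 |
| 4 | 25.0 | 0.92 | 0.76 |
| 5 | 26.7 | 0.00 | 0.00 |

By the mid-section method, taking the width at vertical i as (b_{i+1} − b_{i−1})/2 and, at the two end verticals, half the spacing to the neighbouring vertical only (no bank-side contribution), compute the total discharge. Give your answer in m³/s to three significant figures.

23.1 m³/s

w_2 = (19.2 − 0.0)/2 = 9.6 m; q_2 = 0.81 × 1.51 × 9.6 = 11.74 m³/s
w_3 = (25.0 − 13.9)/2 = 5.55 m; q_3 = 1.02 × 1.54 × 5.55 = 8.718 m³/s
w_4 = (26.7 − 19.2)/2 = 3.75 m; q_4 = 0.76 × 0.92 × 3.75 = 2.622 m³/s
Stations 1, 5 contribute zero (depth or velocity is 0).
Q = Σ qᵢ = 23.08 m³/s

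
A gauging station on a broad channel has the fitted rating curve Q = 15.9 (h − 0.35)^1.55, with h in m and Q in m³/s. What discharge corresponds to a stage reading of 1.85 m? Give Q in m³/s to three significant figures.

29.8 m³/s

Q = 15.9 × (1.85 − 0.35)^1.55 = 15.9 × 1.5^1.55 = 29.81 m³/s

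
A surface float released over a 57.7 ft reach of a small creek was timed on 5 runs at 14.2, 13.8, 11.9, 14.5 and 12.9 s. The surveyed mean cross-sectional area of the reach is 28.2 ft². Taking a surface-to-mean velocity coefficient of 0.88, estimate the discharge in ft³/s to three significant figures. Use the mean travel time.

106 ft³/s

t̄ = (14.2 + 13.8 + 11.9 + 14.5 + 12.9) / 5 = 13.46 s
v_surface = L / t̄ = 57.7 / 13.46 = 4.287 ft/s
v_mean = 0.88 × 4.287 = 3.772 ft/s
Q = A × v_mean = 28.2 × 3.772 = 106.4 ft³/s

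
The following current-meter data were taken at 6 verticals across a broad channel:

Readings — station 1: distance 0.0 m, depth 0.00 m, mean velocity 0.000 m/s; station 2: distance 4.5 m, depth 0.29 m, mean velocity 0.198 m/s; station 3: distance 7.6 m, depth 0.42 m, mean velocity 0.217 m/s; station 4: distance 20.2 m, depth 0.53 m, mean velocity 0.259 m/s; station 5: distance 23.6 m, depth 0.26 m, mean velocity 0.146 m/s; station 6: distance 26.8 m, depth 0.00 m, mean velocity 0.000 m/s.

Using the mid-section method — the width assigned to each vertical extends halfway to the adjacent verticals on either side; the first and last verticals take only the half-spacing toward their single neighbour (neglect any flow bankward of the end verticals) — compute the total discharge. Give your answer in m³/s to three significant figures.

2.16 m³/s

w_2 = (7.6 − 0.0)/2 = 3.8 m; q_2 = 0.198 × 0.29 × 3.8 = 0.2182 m³/s
w_3 = (20.2 − 4.5)/2 = 7.85 m; q_3 = 0.217 × 0.42 × 7.85 = 0.7154 m³/s
w_4 = (23.6 − 7.6)/2 = 8 m; q_4 = 0.259 × 0.53 × 8 = 1.098 m³/s
w_5 = (26.8 − 20.2)/2 = 3.3 m; q_5 = 0.146 × 0.26 × 3.3 = 0.1253 m³/s
Stations 1, 6 contribute zero (depth or velocity is 0).
Q = Σ qᵢ = 2.157 m³/s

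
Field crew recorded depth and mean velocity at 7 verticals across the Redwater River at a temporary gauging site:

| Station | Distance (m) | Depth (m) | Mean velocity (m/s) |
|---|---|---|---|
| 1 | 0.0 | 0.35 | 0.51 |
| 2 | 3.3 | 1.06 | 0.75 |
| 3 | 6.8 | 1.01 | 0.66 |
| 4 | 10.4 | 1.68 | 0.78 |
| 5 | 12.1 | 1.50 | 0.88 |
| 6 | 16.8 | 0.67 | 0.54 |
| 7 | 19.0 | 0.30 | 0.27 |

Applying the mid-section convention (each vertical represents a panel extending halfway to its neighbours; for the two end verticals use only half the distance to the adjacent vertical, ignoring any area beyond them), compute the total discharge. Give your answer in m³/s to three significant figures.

14.4 m³/s

w_1 = (3.3 − 0.0)/2 = 1.65 m; q_1 = 0.51 × 0.35 × 1.65 = 0.2945 m³/s
w_2 = (6.8 − 0.0)/2 = 3.4 m; q_2 = 0.75 × 1.06 × 3.4 = 2.703 m³/s
w_3 = (10.4 − 3.3)/2 = 3.55 m; q_3 = 0.66 × 1.01 × 3.55 = 2.366 m³/s
w_4 = (12.1 − 6.8)/2 = 2.65 m; q_4 = 0.78 × 1.68 × 2.65 = 3.473 m³/s
w_5 = (16.8 − 10.4)/2 = 3.2 m; q_5 = 0.88 × 1.50 × 3.2 = 4.224 m³/s
w_6 = (19.0 − 12.1)/2 = 3.45 m; q_6 = 0.54 × 0.67 × 3.45 = 1.248 m³/s
w_7 = (19.0 − 16.8)/2 = 1.1 m; q_7 = 0.27 × 0.30 × 1.1 = 0.08910 m³/s
Q = Σ qᵢ = 14.40 m³/s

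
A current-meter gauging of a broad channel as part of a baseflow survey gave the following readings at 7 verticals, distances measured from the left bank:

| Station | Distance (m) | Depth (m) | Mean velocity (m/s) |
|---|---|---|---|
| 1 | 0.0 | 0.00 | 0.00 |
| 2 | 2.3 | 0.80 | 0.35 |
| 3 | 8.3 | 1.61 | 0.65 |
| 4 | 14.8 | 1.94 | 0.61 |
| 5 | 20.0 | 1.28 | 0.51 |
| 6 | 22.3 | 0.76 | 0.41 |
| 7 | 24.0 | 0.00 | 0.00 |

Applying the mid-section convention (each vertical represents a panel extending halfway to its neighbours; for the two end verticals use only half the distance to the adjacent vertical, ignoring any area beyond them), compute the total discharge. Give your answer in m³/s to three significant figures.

w_2 = (8.3 − 0.0)/2 = 4.15 m; q_2 = 0.35 × 0.80 × 4.15 = 1.162 m³/s
w_3 = (14.8 − 2.3)/2 = 6.25 m; q_3 = 0.65 × 1.61 × 6.25 = 6.541 m³/s
w_4 = (20.0 − 8.3)/2 = 5.85 m; q_4 = 0.61 × 1.94 × 5.85 = 6.923 m³/s
w_5 = (22.3 − 14.8)/2 = 3.75 m; q_5 = 0.51 × 1.28 × 3.75 = 2.448 m³/s
w_6 = (24.0 − 20.0)/2 = 2 m; q_6 = 0.41 × 0.76 × 2 = 0.6232 m³/s
Stations 1, 7 contribute zero (depth or velocity is 0).
Q = Σ qᵢ = 17.70 m³/s

17.7 m³/s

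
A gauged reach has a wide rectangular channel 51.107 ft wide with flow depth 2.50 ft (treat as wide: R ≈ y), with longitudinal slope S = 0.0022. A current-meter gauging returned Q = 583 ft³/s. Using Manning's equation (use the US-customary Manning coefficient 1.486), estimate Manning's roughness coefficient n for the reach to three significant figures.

0.0281

A = b·y = 51.107 × 2.50 = 127.8 ft²
Wide channel: R ≈ y = 2.50 ft
n = (1.486/Q)·A·R^(2/3)·S^(1/2) = (1.486/583) × 127.8 × 1.842 × 0.04690 = 0.02814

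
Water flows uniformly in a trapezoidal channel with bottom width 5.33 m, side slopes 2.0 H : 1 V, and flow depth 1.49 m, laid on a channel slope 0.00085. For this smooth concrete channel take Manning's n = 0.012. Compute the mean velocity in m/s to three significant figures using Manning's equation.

A = (b + z·y)·y = (5.33 + 2.0×1.49)×1.49 = 12.38 m²
P = b + 2y√(1+z²) = 5.33 + 2×1.49×√(1+2.0²) = 11.99 m
R = A/P = 12.38/11.99 = 1.032 m
Q = (1/n)·A·R^(2/3)·S^(1/2) = (1/0.012) × 12.38 × 1.032^(2/3) × 0.00085^(1/2) = 30.73 m³/s
V = Q/A = 30.73/12.38 = 2.482 m/s

2.48 m/s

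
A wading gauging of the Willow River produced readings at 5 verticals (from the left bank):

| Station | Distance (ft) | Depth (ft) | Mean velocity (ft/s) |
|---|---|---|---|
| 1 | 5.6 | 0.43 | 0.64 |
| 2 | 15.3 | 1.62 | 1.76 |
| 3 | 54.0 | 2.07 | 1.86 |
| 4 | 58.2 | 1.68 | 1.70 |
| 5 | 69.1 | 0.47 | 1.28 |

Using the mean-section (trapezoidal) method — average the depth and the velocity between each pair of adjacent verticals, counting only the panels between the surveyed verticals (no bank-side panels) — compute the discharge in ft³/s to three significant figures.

173 ft³/s

Panel 1-2: Δb = 9.7 ft, d̄ = (0.43+1.62)/2 = 1.025, v̄ = (0.64+1.76)/2 = 1.2 → q = 9.7×1.025×1.2 = 11.93 ft³/s
Panel 2-3: Δb = 38.7 ft, d̄ = (1.62+2.07)/2 = 1.845, v̄ = (1.76+1.86)/2 = 1.81 → q = 38.7×1.845×1.81 = 129.2 ft³/s
Panel 3-4: Δb = 4.2 ft, d̄ = (2.07+1.68)/2 = 1.875, v̄ = (1.86+1.70)/2 = 1.78 → q = 4.2×1.875×1.78 = 14.02 ft³/s
Panel 4-5: Δb = 10.9 ft, d̄ = (1.68+0.47)/2 = 1.075, v̄ = (1.70+1.28)/2 = 1.49 → q = 10.9×1.075×1.49 = 17.46 ft³/s
Q = Σ q = 172.6 ft³/s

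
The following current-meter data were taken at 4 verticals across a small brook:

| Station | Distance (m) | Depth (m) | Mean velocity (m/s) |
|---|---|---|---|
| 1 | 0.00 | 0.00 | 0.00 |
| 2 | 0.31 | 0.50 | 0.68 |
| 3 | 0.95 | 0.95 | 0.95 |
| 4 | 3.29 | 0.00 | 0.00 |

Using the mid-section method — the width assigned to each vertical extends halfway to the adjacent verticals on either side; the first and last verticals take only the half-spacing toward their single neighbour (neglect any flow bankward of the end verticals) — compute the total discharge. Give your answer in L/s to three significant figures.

1510 L/s

w_2 = (0.95 − 0.00)/2 = 0.475 m; q_2 = 0.68 × 0.50 × 0.475 = 0.1615 m³/s
w_3 = (3.29 − 0.31)/2 = 1.49 m; q_3 = 0.95 × 0.95 × 1.49 = 1.345 m³/s
Stations 1, 4 contribute zero (depth or velocity is 0).
Q = Σ qᵢ = 1.506 m³/s
= 1.506 × 1000 = 1506 L/s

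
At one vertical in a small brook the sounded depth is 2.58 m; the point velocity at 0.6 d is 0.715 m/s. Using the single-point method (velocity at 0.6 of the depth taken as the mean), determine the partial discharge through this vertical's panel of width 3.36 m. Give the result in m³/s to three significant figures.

6.20 m³/s

v̄ = v₀.₆ = 0.715 m/s
q = v̄ × d × w = 0.7150 × 2.58 × 3.36 = 6.198 m³/s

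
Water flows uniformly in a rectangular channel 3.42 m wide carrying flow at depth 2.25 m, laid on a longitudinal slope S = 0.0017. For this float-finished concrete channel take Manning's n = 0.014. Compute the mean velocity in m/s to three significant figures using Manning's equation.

A = b·y = 3.42 × 2.25 = 7.695 m²
P = b + 2y = 3.42 + 2×2.25 = 7.920 m
R = A/P = 7.695/7.920 = 0.9716 m
Q = (1/n)·A·R^(2/3)·S^(1/2) = (1/0.014) × 7.695 × 0.9716^(2/3) × 0.0017^(1/2) = 22.23 m³/s
V = Q/A = 22.23/7.695 = 2.889 m/s

2.89 m/s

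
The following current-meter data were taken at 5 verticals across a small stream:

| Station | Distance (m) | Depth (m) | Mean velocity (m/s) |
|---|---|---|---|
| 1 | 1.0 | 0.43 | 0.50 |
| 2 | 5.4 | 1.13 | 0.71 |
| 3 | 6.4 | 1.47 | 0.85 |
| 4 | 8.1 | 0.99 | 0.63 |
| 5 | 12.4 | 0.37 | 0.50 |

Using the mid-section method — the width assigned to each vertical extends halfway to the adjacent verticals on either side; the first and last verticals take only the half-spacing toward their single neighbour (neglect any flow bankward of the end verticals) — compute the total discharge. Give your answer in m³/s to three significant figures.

w_1 = (5.4 − 1.0)/2 = 2.2 m; q_1 = 0.50 × 0.43 × 2.2 = 0.4730 m³/s
w_2 = (6.4 − 1.0)/2 = 2.7 m; q_2 = 0.71 × 1.13 × 2.7 = 2.166 m³/s
w_3 = (8.1 − 5.4)/2 = 1.35 m; q_3 = 0.85 × 1.47 × 1.35 = 1.687 m³/s
w_4 = (12.4 − 6.4)/2 = 3 m; q_4 = 0.63 × 0.99 × 3 = 1.871 m³/s
w_5 = (12.4 − 8.1)/2 = 2.15 m; q_5 = 0.50 × 0.37 × 2.15 = 0.3978 m³/s
Q = Σ qᵢ = 6.595 m³/s

6.59 m³/s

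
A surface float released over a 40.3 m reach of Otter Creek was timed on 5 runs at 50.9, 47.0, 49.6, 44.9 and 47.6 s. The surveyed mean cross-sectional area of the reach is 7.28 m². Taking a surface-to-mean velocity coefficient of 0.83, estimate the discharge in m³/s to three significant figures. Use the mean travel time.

t̄ = (50.9 + 47.0 + 49.6 + 44.9 + 47.6) / 5 = 48 s
v_surface = L / t̄ = 40.3 / 48 = 0.8396 m/s
v_mean = 0.83 × 0.8396 = 0.6969 m/s
Q = A × v_mean = 7.28 × 0.6969 = 5.073 m³/s

5.07 m³/s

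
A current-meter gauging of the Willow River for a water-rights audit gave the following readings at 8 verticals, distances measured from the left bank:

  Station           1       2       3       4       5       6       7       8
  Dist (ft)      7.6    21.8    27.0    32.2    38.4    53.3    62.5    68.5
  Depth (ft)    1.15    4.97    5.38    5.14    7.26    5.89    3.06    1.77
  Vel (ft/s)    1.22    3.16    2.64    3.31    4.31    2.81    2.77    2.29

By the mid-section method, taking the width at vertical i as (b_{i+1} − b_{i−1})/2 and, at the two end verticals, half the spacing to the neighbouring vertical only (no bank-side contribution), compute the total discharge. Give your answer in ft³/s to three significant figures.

939 ft³/s

w_1 = (21.8 − 7.6)/2 = 7.1 ft; q_1 = 1.22 × 1.15 × 7.1 = 9.961 ft³/s
w_2 = (27.0 − 7.6)/2 = 9.7 ft; q_2 = 3.16 × 4.97 × 9.7 = 152.3 ft³/s
w_3 = (32.2 − 21.8)/2 = 5.2 ft; q_3 = 2.64 × 5.38 × 5.2 = 73.86 ft³/s
w_4 = (38.4 − 27.0)/2 = 5.7 ft; q_4 = 3.31 × 5.14 × 5.7 = 96.98 ft³/s
w_5 = (53.3 − 32.2)/2 = 10.55 ft; q_5 = 4.31 × 7.26 × 10.55 = 330.1 ft³/s
w_6 = (62.5 − 38.4)/2 = 12.05 ft; q_6 = 2.81 × 5.89 × 12.05 = 199.4 ft³/s
w_7 = (68.5 − 53.3)/2 = 7.6 ft; q_7 = 2.77 × 3.06 × 7.6 = 64.42 ft³/s
w_8 = (68.5 − 62.5)/2 = 3 ft; q_8 = 2.29 × 1.77 × 3 = 12.16 ft³/s
Q = Σ qᵢ = 939.3 ft³/s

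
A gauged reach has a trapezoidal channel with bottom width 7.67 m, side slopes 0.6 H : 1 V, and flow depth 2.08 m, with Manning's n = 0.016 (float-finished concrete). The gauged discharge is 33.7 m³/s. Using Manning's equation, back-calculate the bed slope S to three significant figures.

0.000500

A = (b + z·y)·y = (7.67 + 0.6×2.08)×2.08 = 18.55 m²
P = b + 2y√(1+z²) = 7.67 + 2×2.08×√(1+0.6²) = 12.52 m
R = A/P = 18.55/12.52 = 1.481 m
S = (Q·n / (1·A·R^(2/3)))² = (33.7×0.016 / (1×18.55×1.300))² = 0.0005003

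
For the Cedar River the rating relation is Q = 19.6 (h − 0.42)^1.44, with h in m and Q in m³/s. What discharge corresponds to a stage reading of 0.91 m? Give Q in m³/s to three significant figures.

7.02 m³/s

Q = 19.6 × (0.91 − 0.42)^1.44 = 19.6 × 0.49^1.44 = 7.017 m³/s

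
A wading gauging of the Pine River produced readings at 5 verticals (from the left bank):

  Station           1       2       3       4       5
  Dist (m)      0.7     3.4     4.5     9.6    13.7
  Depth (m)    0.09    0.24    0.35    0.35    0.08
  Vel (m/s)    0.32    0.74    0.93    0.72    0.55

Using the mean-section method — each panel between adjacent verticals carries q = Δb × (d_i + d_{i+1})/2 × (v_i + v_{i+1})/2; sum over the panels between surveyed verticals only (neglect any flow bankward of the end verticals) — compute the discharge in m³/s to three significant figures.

2.54 m³/s

Panel 1-2: Δb = 2.7 m, d̄ = (0.09+0.24)/2 = 0.165, v̄ = (0.32+0.74)/2 = 0.53 → q = 2.7×0.165×0.53 = 0.2361 m³/s
Panel 2-3: Δb = 1.1 m, d̄ = (0.24+0.35)/2 = 0.295, v̄ = (0.74+0.93)/2 = 0.835 → q = 1.1×0.295×0.835 = 0.2710 m³/s
Panel 3-4: Δb = 5.1 m, d̄ = (0.35+0.35)/2 = 0.35, v̄ = (0.93+0.72)/2 = 0.825 → q = 5.1×0.35×0.825 = 1.473 m³/s
Panel 4-5: Δb = 4.1 m, d̄ = (0.35+0.08)/2 = 0.215, v̄ = (0.72+0.55)/2 = 0.635 → q = 4.1×0.215×0.635 = 0.5598 m³/s
Q = Σ q = 2.539 m³/s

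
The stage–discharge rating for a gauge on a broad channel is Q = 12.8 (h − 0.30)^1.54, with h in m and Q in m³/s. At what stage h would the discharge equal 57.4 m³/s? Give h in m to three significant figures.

h − h₀ = (Q/C)^(1/b) = (57.4/12.8)^(1/1.54) = 2.650 m
h = 0.30 + 2.650 = 2.950 m

2.95 m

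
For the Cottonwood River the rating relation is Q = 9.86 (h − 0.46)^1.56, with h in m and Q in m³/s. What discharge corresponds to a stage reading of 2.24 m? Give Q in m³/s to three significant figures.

24.2 m³/s

Q = 9.86 × (2.24 − 0.46)^1.56 = 9.86 × 1.78^1.56 = 24.24 m³/s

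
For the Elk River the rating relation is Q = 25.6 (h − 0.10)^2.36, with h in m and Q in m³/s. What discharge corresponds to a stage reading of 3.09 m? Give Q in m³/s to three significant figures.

339 m³/s

Q = 25.6 × (3.09 − 0.10)^2.36 = 25.6 × 2.99^2.36 = 339.5 m³/s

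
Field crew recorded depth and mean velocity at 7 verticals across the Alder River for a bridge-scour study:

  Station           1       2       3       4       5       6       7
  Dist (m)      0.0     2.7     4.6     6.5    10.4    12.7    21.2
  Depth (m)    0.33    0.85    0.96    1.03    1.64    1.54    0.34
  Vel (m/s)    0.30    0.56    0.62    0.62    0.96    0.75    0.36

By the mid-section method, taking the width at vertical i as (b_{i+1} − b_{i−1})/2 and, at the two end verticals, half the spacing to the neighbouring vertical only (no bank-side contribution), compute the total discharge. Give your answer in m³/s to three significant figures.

15.8 m³/s

w_1 = (2.7 − 0.0)/2 = 1.35 m; q_1 = 0.30 × 0.33 × 1.35 = 0.1337 m³/s
w_2 = (4.6 − 0.0)/2 = 2.3 m; q_2 = 0.56 × 0.85 × 2.3 = 1.095 m³/s
w_3 = (6.5 − 2.7)/2 = 1.9 m; q_3 = 0.62 × 0.96 × 1.9 = 1.131 m³/s
w_4 = (10.4 − 4.6)/2 = 2.9 m; q_4 = 0.62 × 1.03 × 2.9 = 1.852 m³/s
w_5 = (12.7 − 6.5)/2 = 3.1 m; q_5 = 0.96 × 1.64 × 3.1 = 4.881 m³/s
w_6 = (21.2 − 10.4)/2 = 5.4 m; q_6 = 0.75 × 1.54 × 5.4 = 6.237 m³/s
w_7 = (21.2 − 12.7)/2 = 4.25 m; q_7 = 0.36 × 0.34 × 4.25 = 0.5202 m³/s
Q = Σ qᵢ = 15.85 m³/s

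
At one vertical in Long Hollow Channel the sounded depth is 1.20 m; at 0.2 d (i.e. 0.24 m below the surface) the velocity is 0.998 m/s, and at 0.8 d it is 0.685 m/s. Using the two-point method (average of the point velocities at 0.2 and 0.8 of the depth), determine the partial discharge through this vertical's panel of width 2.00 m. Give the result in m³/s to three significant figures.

v̄ = (0.998 + 0.685) / 2 = 0.8415 m/s
q = v̄ × d × w = 0.8415 × 1.20 × 2.00 = 2.020 m³/s

2.02 m³/s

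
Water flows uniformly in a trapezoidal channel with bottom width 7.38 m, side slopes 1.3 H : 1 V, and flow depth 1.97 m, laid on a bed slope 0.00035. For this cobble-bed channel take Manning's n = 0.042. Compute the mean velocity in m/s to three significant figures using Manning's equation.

0.561 m/s

A = (b + z·y)·y = (7.38 + 1.3×1.97)×1.97 = 19.58 m²
P = b + 2y√(1+z²) = 7.38 + 2×1.97×√(1+1.3²) = 13.84 m
R = A/P = 19.58/13.84 = 1.415 m
Q = (1/n)·A·R^(2/3)·S^(1/2) = (1/0.042) × 19.58 × 1.415^(2/3) × 0.00035^(1/2) = 10.99 m³/s
V = Q/A = 10.99/19.58 = 0.5614 m/s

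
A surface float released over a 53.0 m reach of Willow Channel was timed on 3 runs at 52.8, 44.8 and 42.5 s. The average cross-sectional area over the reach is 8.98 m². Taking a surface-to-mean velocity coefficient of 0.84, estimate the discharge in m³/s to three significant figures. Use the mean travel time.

8.56 m³/s

t̄ = (52.8 + 44.8 + 42.5) / 3 = 46.7 s
v_surface = L / t̄ = 53.0 / 46.7 = 1.135 m/s
v_mean = 0.84 × 1.135 = 0.9533 m/s
Q = A × v_mean = 8.98 × 0.9533 = 8.561 m³/s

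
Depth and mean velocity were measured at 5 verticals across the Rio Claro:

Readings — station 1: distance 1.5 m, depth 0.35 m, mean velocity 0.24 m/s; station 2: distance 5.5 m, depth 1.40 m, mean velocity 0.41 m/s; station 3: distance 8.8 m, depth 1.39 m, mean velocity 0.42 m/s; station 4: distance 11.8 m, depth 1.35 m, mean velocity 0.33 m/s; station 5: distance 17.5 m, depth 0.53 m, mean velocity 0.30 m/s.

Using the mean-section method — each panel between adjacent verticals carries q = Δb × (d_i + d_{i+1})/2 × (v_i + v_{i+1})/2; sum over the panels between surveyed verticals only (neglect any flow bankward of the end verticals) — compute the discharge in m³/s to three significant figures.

Panel 1-2: Δb = 4 m, d̄ = (0.35+1.40)/2 = 0.875, v̄ = (0.24+0.41)/2 = 0.325 → q = 4×0.875×0.325 = 1.138 m³/s
Panel 2-3: Δb = 3.3 m, d̄ = (1.40+1.39)/2 = 1.395, v̄ = (0.41+0.42)/2 = 0.415 → q = 3.3×1.395×0.415 = 1.910 m³/s
Panel 3-4: Δb = 3 m, d̄ = (1.39+1.35)/2 = 1.37, v̄ = (0.42+0.33)/2 = 0.375 → q = 3×1.37×0.375 = 1.541 m³/s
Panel 4-5: Δb = 5.7 m, d̄ = (1.35+0.53)/2 = 0.94, v̄ = (0.33+0.30)/2 = 0.315 → q = 5.7×0.94×0.315 = 1.688 m³/s
Q = Σ q = 6.277 m³/s

6.28 m³/s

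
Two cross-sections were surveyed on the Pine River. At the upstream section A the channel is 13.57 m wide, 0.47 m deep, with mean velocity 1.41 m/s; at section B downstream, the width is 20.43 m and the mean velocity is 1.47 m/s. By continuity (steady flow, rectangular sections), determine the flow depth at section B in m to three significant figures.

Q = A₁V₁ = (13.57×0.47) × 1.41 = 8.993 m³/s
d₂ = Q/(b₂ V₂) = 8.993/(20.43×1.47) = 0.2994 m

0.299 m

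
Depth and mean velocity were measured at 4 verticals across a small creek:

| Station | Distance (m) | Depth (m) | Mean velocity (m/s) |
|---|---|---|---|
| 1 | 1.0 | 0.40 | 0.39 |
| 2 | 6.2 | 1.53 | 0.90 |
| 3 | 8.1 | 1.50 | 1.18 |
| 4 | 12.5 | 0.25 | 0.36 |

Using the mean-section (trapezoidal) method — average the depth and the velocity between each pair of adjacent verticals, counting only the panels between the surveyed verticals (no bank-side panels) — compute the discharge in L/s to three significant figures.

Panel 1-2: Δb = 5.2 m, d̄ = (0.40+1.53)/2 = 0.965, v̄ = (0.39+0.90)/2 = 0.645 → q = 5.2×0.965×0.645 = 3.237 m³/s
Panel 2-3: Δb = 1.9 m, d̄ = (1.53+1.50)/2 = 1.515, v̄ = (0.90+1.18)/2 = 1.04 → q = 1.9×1.515×1.04 = 2.994 m³/s
Panel 3-4: Δb = 4.4 m, d̄ = (1.50+0.25)/2 = 0.875, v̄ = (1.18+0.36)/2 = 0.77 → q = 4.4×0.875×0.77 = 2.965 m³/s
Q = Σ q = 9.195 m³/s
= 9.195 × 1000 = 9195 L/s

9190 L/s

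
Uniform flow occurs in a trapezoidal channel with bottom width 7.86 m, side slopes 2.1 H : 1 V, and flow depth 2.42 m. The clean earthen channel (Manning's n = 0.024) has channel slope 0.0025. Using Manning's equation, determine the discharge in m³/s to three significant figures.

A = (b + z·y)·y = (7.86 + 2.1×2.42)×2.42 = 31.32 m²
P = b + 2y√(1+z²) = 7.86 + 2×2.42×√(1+2.1²) = 19.12 m
R = A/P = 31.32/19.12 = 1.638 m
Q = (1/n)·A·R^(2/3)·S^(1/2) = (1/0.024) × 31.32 × 1.638^(2/3) × 0.0025^(1/2) = 90.68 m³/s

90.7 m³/s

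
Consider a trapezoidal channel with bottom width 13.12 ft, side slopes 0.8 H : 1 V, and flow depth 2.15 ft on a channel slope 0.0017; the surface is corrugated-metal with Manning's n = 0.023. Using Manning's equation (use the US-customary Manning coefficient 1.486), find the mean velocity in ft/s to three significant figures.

3.81 ft/s

A = (b + z·y)·y = (13.12 + 0.8×2.15)×2.15 = 31.91 ft²
P = b + 2y√(1+z²) = 13.12 + 2×2.15×√(1+0.8²) = 18.63 ft
R = A/P = 31.91/18.63 = 1.713 ft
Q = (1.486/n)·A·R^(2/3)·S^(1/2) = (1.486/0.023) × 31.91 × 1.713^(2/3) × 0.0017^(1/2) = 121.7 ft³/s
V = Q/A = 121.7/31.91 = 3.814 ft/s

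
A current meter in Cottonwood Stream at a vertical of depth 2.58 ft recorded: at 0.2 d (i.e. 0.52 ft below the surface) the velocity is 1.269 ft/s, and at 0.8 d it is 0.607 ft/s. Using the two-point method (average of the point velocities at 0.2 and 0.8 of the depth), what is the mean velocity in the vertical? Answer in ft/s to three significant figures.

0.938 ft/s

v̄ = (1.269 + 0.607) / 2 = 0.9380 ft/s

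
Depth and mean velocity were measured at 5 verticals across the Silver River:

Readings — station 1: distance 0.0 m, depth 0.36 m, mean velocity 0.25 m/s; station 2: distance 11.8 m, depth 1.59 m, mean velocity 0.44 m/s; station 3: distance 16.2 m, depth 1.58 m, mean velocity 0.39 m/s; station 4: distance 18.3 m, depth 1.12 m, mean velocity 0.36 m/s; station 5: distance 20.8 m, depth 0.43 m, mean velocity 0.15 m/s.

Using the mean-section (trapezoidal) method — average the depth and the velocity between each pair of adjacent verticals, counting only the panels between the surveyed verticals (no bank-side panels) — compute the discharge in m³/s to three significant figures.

8.42 m³/s

Panel 1-2: Δb = 11.8 m, d̄ = (0.36+1.59)/2 = 0.975, v̄ = (0.25+0.44)/2 = 0.345 → q = 11.8×0.975×0.345 = 3.969 m³/s
Panel 2-3: Δb = 4.4 m, d̄ = (1.59+1.58)/2 = 1.585, v̄ = (0.44+0.39)/2 = 0.415 → q = 4.4×1.585×0.415 = 2.894 m³/s
Panel 3-4: Δb = 2.1 m, d̄ = (1.58+1.12)/2 = 1.35, v̄ = (0.39+0.36)/2 = 0.375 → q = 2.1×1.35×0.375 = 1.063 m³/s
Panel 4-5: Δb = 2.5 m, d̄ = (1.12+0.43)/2 = 0.775, v̄ = (0.36+0.15)/2 = 0.255 → q = 2.5×0.775×0.255 = 0.4941 m³/s
Q = Σ q = 8.421 m³/s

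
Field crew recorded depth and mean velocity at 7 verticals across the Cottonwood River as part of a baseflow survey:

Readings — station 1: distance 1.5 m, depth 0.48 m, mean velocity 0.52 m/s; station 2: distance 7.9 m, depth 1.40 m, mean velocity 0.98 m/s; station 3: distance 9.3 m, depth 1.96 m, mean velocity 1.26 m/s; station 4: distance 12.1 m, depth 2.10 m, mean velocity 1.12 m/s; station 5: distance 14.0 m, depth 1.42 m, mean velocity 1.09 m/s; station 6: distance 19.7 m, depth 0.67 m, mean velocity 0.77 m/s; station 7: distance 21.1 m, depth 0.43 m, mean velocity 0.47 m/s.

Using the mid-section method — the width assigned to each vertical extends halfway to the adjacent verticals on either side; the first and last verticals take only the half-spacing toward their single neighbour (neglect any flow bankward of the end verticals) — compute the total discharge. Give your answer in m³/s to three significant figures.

w_1 = (7.9 − 1.5)/2 = 3.2 m; q_1 = 0.52 × 0.48 × 3.2 = 0.7987 m³/s
w_2 = (9.3 − 1.5)/2 = 3.9 m; q_2 = 0.98 × 1.40 × 3.9 = 5.351 m³/s
w_3 = (12.1 − 7.9)/2 = 2.1 m; q_3 = 1.26 × 1.96 × 2.1 = 5.186 m³/s
w_4 = (14.0 − 9.3)/2 = 2.35 m; q_4 = 1.12 × 2.10 × 2.35 = 5.527 m³/s
w_5 = (19.7 − 12.1)/2 = 3.8 m; q_5 = 1.09 × 1.42 × 3.8 = 5.882 m³/s
w_6 = (21.1 − 14.0)/2 = 3.55 m; q_6 = 0.77 × 0.67 × 3.55 = 1.831 m³/s
w_7 = (21.1 − 19.7)/2 = 0.7 m; q_7 = 0.47 × 0.43 × 0.7 = 0.1415 m³/s
Q = Σ qᵢ = 24.72 m³/s

24.7 m³/s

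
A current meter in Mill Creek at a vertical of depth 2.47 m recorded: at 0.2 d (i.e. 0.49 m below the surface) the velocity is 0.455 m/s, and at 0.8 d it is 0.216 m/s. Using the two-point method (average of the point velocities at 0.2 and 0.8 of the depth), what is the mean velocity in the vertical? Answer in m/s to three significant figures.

0.336 m/s

v̄ = (0.455 + 0.216) / 2 = 0.3355 m/s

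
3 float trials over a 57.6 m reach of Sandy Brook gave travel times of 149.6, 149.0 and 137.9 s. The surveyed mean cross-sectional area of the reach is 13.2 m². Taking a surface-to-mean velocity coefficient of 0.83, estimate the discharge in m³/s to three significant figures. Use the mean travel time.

4.34 m³/s

t̄ = (149.6 + 149.0 + 137.9) / 3 = 145.5 s
v_surface = L / t̄ = 57.6 / 145.5 = 0.3959 m/s
v_mean = 0.83 × 0.3959 = 0.3286 m/s
Q = A × v_mean = 13.2 × 0.3286 = 4.337 m³/s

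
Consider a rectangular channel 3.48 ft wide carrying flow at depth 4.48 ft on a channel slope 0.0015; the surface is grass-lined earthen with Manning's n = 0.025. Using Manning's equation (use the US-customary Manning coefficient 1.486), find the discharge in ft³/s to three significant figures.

A = b·y = 3.48 × 4.48 = 15.59 ft²
P = b + 2y = 3.48 + 2×4.48 = 12.44 ft
R = A/P = 15.59/12.44 = 1.253 ft
Q = (1.486/n)·A·R^(2/3)·S^(1/2) = (1.486/0.025) × 15.59 × 1.253^(2/3) × 0.0015^(1/2) = 41.72 ft³/s

41.7 ft³/s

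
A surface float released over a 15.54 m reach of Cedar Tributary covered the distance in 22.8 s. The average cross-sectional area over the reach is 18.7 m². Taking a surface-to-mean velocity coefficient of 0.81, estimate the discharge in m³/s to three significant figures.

10.3 m³/s

v_surface = L / t̄ = 15.54 / 22.8 = 0.6816 m/s
v_mean = 0.81 × 0.6816 = 0.5521 m/s
Q = A × v_mean = 18.7 × 0.5521 = 10.32 m³/s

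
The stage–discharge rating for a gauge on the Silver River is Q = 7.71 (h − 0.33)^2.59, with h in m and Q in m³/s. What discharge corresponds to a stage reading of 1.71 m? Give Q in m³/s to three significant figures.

Q = 7.71 × (1.71 − 0.33)^2.59 = 7.71 × 1.38^2.59 = 17.76 m³/s

17.8 m³/s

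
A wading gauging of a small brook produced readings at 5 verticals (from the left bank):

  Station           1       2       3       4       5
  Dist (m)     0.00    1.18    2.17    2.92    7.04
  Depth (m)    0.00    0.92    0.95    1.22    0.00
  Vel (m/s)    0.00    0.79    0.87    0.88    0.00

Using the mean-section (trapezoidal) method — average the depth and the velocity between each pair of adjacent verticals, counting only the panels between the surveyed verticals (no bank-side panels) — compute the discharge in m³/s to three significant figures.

2.80 m³/s

Panel 1-2: Δb = 1.18 m, d̄ = (0.00+0.92)/2 = 0.46, v̄ = (0.00+0.79)/2 = 0.395 → q = 1.18×0.46×0.395 = 0.2144 m³/s
Panel 2-3: Δb = 0.99 m, d̄ = (0.92+0.95)/2 = 0.935, v̄ = (0.79+0.87)/2 = 0.83 → q = 0.99×0.935×0.83 = 0.7683 m³/s
Panel 3-4: Δb = 0.75 m, d̄ = (0.95+1.22)/2 = 1.085, v̄ = (0.87+0.88)/2 = 0.875 → q = 0.75×1.085×0.875 = 0.7120 m³/s
Panel 4-5: Δb = 4.12 m, d̄ = (1.22+0.00)/2 = 0.61, v̄ = (0.88+0.00)/2 = 0.44 → q = 4.12×0.61×0.44 = 1.106 m³/s
Q = Σ q = 2.801 m³/s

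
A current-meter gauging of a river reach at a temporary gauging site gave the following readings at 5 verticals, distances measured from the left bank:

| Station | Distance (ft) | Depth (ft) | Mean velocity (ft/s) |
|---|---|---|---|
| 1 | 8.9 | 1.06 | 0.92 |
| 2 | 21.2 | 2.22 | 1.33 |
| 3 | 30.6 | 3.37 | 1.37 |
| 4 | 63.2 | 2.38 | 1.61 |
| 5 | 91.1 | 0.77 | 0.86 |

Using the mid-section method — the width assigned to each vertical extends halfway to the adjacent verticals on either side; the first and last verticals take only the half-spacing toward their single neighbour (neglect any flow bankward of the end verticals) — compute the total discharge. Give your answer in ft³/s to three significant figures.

w_1 = (21.2 − 8.9)/2 = 6.15 ft; q_1 = 0.92 × 1.06 × 6.15 = 5.997 ft³/s
w_2 = (30.6 − 8.9)/2 = 10.85 ft; q_2 = 1.33 × 2.22 × 10.85 = 32.04 ft³/s
w_3 = (63.2 − 21.2)/2 = 21 ft; q_3 = 1.37 × 3.37 × 21 = 96.95 ft³/s
w_4 = (91.1 − 30.6)/2 = 30.25 ft; q_4 = 1.61 × 2.38 × 30.25 = 115.9 ft³/s
w_5 = (91.1 − 63.2)/2 = 13.95 ft; q_5 = 0.86 × 0.77 × 13.95 = 9.238 ft³/s
Q = Σ qᵢ = 260.1 ft³/s

260 ft³/s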